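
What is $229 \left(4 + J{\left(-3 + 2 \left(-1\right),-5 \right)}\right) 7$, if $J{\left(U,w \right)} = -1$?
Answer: $4809$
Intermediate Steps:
$229 \left(4 + J{\left(-3 + 2 \left(-1\right),-5 \right)}\right) 7 = 229 \left(4 - 1\right) 7 = 229 \cdot 3 \cdot 7 = 229 \cdot 21 = 4809$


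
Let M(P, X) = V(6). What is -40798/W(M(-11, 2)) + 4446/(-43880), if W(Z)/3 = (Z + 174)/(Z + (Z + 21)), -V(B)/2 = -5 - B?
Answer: -14545833731/3225180 ≈ -4510.1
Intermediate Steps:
V(B) = 10 + 2*B (V(B) = -2*(-5 - B) = 10 + 2*B)
M(P, X) = 22 (M(P, X) = 10 + 2*6 = 10 + 12 = 22)
W(Z) = 3*(174 + Z)/(21 + 2*Z) (W(Z) = 3*((Z + 174)/(Z + (Z + 21))) = 3*((174 + Z)/(Z + (21 + Z))) = 3*((174 + Z)/(21 + 2*Z)) = 3*(174 + Z)/(21 + 2*Z))
-40798/W(M(-11, 2)) + 4446/(-43880) = -40798*(21 + 2*22)/(3*(174 + 22)) + 4446/(-43880) = -40798/(3*196/(21 + 44)) + 4446*(-1/43880) = -40798/(3*196/65) - 2223/21940 = -40798/(3*(1/65)*196) - 2223/21940 = -40798/588/65 - 2223/21940 = -40798*65/588 - 2223/21940 = -1325935/294 - 2223/21940 = -14545833731/3225180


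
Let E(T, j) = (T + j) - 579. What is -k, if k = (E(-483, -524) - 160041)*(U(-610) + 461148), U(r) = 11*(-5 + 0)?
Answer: 74525078311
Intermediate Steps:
E(T, j) = -579 + T + j
U(r) = -55 (U(r) = 11*(-5) = -55)
k = -74525078311 (k = ((-579 - 483 - 524) - 160041)*(-55 + 461148) = (-1586 - 160041)*461093 = -161627*461093 = -74525078311)
-k = -1*(-74525078311) = 74525078311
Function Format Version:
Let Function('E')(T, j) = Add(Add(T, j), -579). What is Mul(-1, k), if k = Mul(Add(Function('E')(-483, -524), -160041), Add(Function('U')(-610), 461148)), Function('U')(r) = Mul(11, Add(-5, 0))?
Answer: 74525078311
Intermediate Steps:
Function('E')(T, j) = Add(-579, T, j)
Function('U')(r) = -55 (Function('U')(r) = Mul(11, -5) = -55)
k = -74525078311 (k = Mul(Add(Add(-579, -483, -524), -160041), Add(-55, 461148)) = Mul(Add(-1586, -160041), 461093) = Mul(-161627, 461093) = -74525078311)
Mul(-1, k) = Mul(-1, -74525078311) = 74525078311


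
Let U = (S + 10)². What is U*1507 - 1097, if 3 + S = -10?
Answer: 12466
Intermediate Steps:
S = -13 (S = -3 - 10 = -13)
U = 9 (U = (-13 + 10)² = (-3)² = 9)
U*1507 - 1097 = 9*1507 - 1097 = 13563 - 1097 = 12466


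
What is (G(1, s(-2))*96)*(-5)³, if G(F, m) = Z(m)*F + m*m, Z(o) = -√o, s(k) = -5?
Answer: -300000 + 12000*I*√5 ≈ -3.0e+5 + 26833.0*I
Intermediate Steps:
G(F, m) = m² - F*√m (G(F, m) = (-√m)*F + m*m = -F*√m + m² = m² - F*√m)
(G(1, s(-2))*96)*(-5)³ = (((-5)² - 1*1*√(-5))*96)*(-5)³ = ((25 - 1*1*I*√5)*96)*(-125) = ((25 - I*√5)*96)*(-125) = (2400 - 96*I*√5)*(-125) = -300000 + 12000*I*√5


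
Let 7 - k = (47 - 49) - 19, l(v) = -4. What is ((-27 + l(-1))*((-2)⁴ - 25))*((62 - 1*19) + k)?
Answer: 19809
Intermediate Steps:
k = 28 (k = 7 - ((47 - 49) - 19) = 7 - (-2 - 19) = 7 - 1*(-21) = 7 + 21 = 28)
((-27 + l(-1))*((-2)⁴ - 25))*((62 - 1*19) + k) = ((-27 - 4)*((-2)⁴ - 25))*((62 - 1*19) + 28) = (-31*(16 - 25))*((62 - 19) + 28) = (-31*(-9))*(43 + 28) = 279*71 = 19809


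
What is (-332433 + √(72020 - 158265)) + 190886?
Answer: -141547 + I*√86245 ≈ -1.4155e+5 + 293.67*I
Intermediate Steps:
(-332433 + √(72020 - 158265)) + 190886 = (-332433 + √(-86245)) + 190886 = (-332433 + I*√86245) + 190886 = -141547 + I*√86245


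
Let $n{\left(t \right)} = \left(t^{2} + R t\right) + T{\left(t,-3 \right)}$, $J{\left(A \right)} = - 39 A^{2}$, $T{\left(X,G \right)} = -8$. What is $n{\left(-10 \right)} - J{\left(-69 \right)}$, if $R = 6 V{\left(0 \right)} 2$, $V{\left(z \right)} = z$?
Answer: $185771$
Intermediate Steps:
$R = 0$ ($R = 6 \cdot 0 \cdot 2 = 0 \cdot 2 = 0$)
$n{\left(t \right)} = -8 + t^{2}$ ($n{\left(t \right)} = \left(t^{2} + 0 t\right) - 8 = \left(t^{2} + 0\right) - 8 = t^{2} - 8 = -8 + t^{2}$)
$n{\left(-10 \right)} - J{\left(-69 \right)} = \left(-8 + \left(-10\right)^{2}\right) - - 39 \left(-69\right)^{2} = \left(-8 + 100\right) - \left(-39\right) 4761 = 92 - -185679 = 92 + 185679 = 185771$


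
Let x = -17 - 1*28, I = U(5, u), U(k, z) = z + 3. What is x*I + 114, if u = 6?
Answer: -291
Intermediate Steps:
U(k, z) = 3 + z
I = 9 (I = 3 + 6 = 9)
x = -45 (x = -17 - 28 = -45)
x*I + 114 = -45*9 + 114 = -405 + 114 = -291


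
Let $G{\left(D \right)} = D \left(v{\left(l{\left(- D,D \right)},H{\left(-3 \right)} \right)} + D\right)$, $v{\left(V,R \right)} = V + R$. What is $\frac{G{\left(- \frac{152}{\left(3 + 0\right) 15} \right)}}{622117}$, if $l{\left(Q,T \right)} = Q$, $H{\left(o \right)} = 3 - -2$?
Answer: $- \frac{8}{294687} \approx -2.7147 \cdot 10^{-5}$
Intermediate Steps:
$H{\left(o \right)} = 5$ ($H{\left(o \right)} = 3 + 2 = 5$)
$v{\left(V,R \right)} = R + V$
$G{\left(D \right)} = 5 D$ ($G{\left(D \right)} = D \left(\left(5 - D\right) + D\right) = D 5 = 5 D$)
$\frac{G{\left(- \frac{152}{\left(3 + 0\right) 15} \right)}}{622117} = \frac{5 \left(- \frac{152}{\left(3 + 0\right) 15}\right)}{622117} = 5 \left(- \frac{152}{3 \cdot 15}\right) \frac{1}{622117} = 5 \left(- \frac{152}{45}\right) \frac{1}{622117} = \left(- \frac{152}{9}\right) \frac{1}{622117} = - \frac{8}{294687}$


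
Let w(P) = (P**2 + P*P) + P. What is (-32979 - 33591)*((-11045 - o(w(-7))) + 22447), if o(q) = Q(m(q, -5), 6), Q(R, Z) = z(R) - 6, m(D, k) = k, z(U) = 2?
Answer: -759297420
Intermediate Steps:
w(P) = P + 2*P**2 (w(P) = (P**2 + P**2) + P = 2*P**2 + P = P + 2*P**2)
Q(R, Z) = -4 (Q(R, Z) = 2 - 6 = -4)
o(q) = -4
(-32979 - 33591)*((-11045 - o(w(-7))) + 22447) = (-32979 - 33591)*((-11045 - 1*(-4)) + 22447) = -66570*((-11045 + 4) + 22447) = -66570*(-11041 + 22447) = -66570*11406 = -759297420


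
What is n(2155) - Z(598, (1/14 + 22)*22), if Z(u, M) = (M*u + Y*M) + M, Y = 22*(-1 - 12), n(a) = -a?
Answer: -1078972/7 ≈ -1.5414e+5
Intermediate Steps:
Y = -286 (Y = 22*(-13) = -286)
Z(u, M) = -285*M + M*u (Z(u, M) = (M*u - 286*M) + M = (-286*M + M*u) + M = -285*M + M*u)
n(2155) - Z(598, (1/14 + 22)*22) = -1*2155 - (1/14 + 22)*22*(-285 + 598) = -2155 - (1/14 + 22)*22*313 = -2155 - (309/14)*22*313 = -2155 - 3399*313/7 = -2155 - 1*1063887/7 = -2155 - 1063887/7 = -1078972/7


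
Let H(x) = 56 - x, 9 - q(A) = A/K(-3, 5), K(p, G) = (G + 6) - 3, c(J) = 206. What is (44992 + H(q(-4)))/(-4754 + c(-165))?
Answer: -90077/9096 ≈ -9.9029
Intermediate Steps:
K(p, G) = 3 + G (K(p, G) = (6 + G) - 3 = 3 + G)
q(A) = 9 - A/8 (q(A) = 9 - A/(3 + 5) = 9 - A/8)
(44992 + H(q(-4)))/(-4754 + c(-165)) = (44992 + (56 - (9 - ⅛*(-4))))/(-4754 + 206) = (44992 + (56 - (9 + ½)))/(-4548) = (44992 + (56 - 1*19/2))*(-1/4548) = (44992 + (56 - 19/2))*(-1/4548) = (44992 + 93/2)*(-1/4548) = (90077/2)*(-1/4548) = -90077/9096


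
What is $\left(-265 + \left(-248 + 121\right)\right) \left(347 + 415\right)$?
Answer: $-298704$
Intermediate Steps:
$\left(-265 + \left(-248 + 121\right)\right) \left(347 + 415\right) = \left(-265 - 127\right) 762 = \left(-392\right) 762 = -298704$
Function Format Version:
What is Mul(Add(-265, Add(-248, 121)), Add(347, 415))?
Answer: -298704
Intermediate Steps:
Mul(Add(-265, Add(-248, 121)), Add(347, 415)) = Mul(Add(-265, -127), 762) = Mul(-392, 762) = -298704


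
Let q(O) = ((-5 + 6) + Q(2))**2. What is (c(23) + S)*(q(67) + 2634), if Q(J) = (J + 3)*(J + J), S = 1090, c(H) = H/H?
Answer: 3354825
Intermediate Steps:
c(H) = 1
Q(J) = 2*J*(3 + J) (Q(J) = (3 + J)*(2*J) = 2*J*(3 + J))
q(O) = 441 (q(O) = ((-5 + 6) + 2*2*(3 + 2))**2 = (1 + 2*2*5)**2 = (1 + 20)**2 = 21**2 = 441)
(c(23) + S)*(q(67) + 2634) = (1 + 1090)*(441 + 2634) = 1091*3075 = 3354825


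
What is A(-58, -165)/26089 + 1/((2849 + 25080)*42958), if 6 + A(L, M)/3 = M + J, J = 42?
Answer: -464312504945/31300903416398 ≈ -0.014834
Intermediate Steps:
A(L, M) = 108 + 3*M (A(L, M) = -18 + 3*(M + 42) = -18 + 3*(42 + M) = -18 + (126 + 3*M) = 108 + 3*M)
A(-58, -165)/26089 + 1/((2849 + 25080)*42958) = (108 + 3*(-165))/26089 + 1/((2849 + 25080)*42958) = (108 - 495)*(1/26089) + (1/42958)/27929 = -387*1/26089 + (1/27929)*(1/42958) = -387/26089 + 1/1199773982 = -464312504945/31300903416398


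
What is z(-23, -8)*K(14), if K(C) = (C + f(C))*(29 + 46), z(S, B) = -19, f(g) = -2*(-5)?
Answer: -34200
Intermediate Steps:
f(g) = 10
K(C) = 750 + 75*C (K(C) = (C + 10)*(29 + 46) = (10 + C)*75 = 750 + 75*C)
z(-23, -8)*K(14) = -19*(750 + 75*14) = -19*(750 + 1050) = -19*1800 = -34200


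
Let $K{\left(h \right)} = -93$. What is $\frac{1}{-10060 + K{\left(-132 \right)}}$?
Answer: $- \frac{1}{10153} \approx -9.8493 \cdot 10^{-5}$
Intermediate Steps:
$\frac{1}{-10060 + K{\left(-132 \right)}} = \frac{1}{-10060 - 93} = \frac{1}{-10153} = - \frac{1}{10153}$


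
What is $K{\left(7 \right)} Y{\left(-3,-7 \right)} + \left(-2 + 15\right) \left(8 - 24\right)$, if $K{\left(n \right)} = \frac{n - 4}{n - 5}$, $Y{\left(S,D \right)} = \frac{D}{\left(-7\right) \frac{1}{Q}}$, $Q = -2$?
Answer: $-211$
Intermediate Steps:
$Y{\left(S,D \right)} = \frac{2 D}{7}$ ($Y{\left(S,D \right)} = \frac{D}{\left(-7\right) \frac{1}{-2}} = \frac{D}{\left(-7\right) \left(- \frac{1}{2}\right)} = \frac{D}{\frac{7}{2}} = D \frac{2}{7} = \frac{2 D}{7}$)
$K{\left(n \right)} = \frac{-4 + n}{-5 + n}$
$K{\left(7 \right)} Y{\left(-3,-7 \right)} + \left(-2 + 15\right) \left(8 - 24\right) = \frac{-4 + 7}{-5 + 7} \cdot \frac{2}{7} \left(-7\right) + \left(-2 + 15\right) \left(8 - 24\right) = \frac{1}{2} \cdot 3 \left(-2\right) + 13 \left(-16\right) = \frac{1}{2} \cdot 3 \left(-2\right) - 208 = \frac{3}{2} \left(-2\right) - 208 = -3 - 208 = -211$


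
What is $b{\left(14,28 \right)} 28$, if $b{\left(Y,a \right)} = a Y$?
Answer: $10976$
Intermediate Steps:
$b{\left(Y,a \right)} = Y a$
$b{\left(14,28 \right)} 28 = 14 \cdot 28 \cdot 28 = 392 \cdot 28 = 10976$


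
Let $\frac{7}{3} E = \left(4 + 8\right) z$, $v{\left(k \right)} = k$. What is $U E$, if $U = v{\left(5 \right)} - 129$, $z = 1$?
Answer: $- \frac{4464}{7} \approx -637.71$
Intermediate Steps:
$U = -124$ ($U = 5 - 129 = -124$)
$E = \frac{36}{7}$ ($E = \frac{3 \left(4 + 8\right) 1}{7} = \frac{3 \cdot 12 \cdot 1}{7} = \frac{3}{7} \cdot 12 = \frac{36}{7} \approx 5.1429$)
$U E = \left(-124\right) \frac{36}{7} = - \frac{4464}{7}$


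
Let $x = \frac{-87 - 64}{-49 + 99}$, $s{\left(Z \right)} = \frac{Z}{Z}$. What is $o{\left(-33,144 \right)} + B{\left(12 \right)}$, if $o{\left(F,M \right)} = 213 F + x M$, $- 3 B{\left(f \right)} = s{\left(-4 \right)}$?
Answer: $- \frac{559816}{75} \approx -7464.2$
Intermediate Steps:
$s{\left(Z \right)} = 1$
$B{\left(f \right)} = - \frac{1}{3}$ ($B{\left(f \right)} = \left(- \frac{1}{3}\right) 1 = - \frac{1}{3}$)
$x = - \frac{151}{50} \approx -3.02$
$o{\left(F,M \right)} = 213 F - \frac{151 M}{50}$
$o{\left(-33,144 \right)} + B{\left(12 \right)} = \left(213 \left(-33\right) - \frac{10872}{25}\right) - \frac{1}{3} = \left(-7029 - \frac{10872}{25}\right) - \frac{1}{3} = - \frac{186597}{25} - \frac{1}{3} = - \frac{559816}{75}$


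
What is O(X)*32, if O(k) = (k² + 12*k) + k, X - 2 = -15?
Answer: 0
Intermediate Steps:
X = -13 (X = 2 - 15 = -13)
O(k) = k² + 13*k
O(X)*32 = -13*(13 - 13)*32 = -13*0*32 = 0*32 = 0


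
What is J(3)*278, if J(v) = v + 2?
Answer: 1390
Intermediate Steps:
J(v) = 2 + v
J(3)*278 = (2 + 3)*278 = 5*278 = 1390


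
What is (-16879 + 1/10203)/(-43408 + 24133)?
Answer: 172216436/196662825 ≈ 0.87569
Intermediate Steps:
(-16879 + 1/10203)/(-43408 + 24133) = (-16879 + 1/10203)/(-19275) = -172216436/10203*(-1/19275) = 172216436/196662825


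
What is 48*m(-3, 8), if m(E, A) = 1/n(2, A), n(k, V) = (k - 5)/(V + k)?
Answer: -160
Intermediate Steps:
n(k, V) = (-5 + k)/(V + k)
m(E, A) = -⅔ - A/3 (m(E, A) = 1/((-5 + 2)/(A + 2)) = 1/(-3/(2 + A)) = -⅔ - A/3)
48*m(-3, 8) = 48*(-⅔ - ⅓*8) = 48*(-⅔ - 8/3) = 48*(-10/3) = -160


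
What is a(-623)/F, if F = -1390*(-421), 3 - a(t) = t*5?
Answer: 1559/292595 ≈ 0.0053282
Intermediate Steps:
a(t) = 3 - 5*t (a(t) = 3 - t*5 = 3 - 5*t)
F = 585190
a(-623)/F = (3 - 5*(-623))/585190 = (3 + 3115)*(1/585190) = 3118*(1/585190) = 1559/292595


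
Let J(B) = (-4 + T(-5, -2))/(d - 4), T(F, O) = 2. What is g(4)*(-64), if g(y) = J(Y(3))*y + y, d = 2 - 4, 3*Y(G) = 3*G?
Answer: -1024/3 ≈ -341.33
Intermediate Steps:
Y(G) = G (Y(G) = (3*G)/3 = G)
d = -2
J(B) = ⅓ (J(B) = (-4 + 2)/(-2 - 4) = -2/(-6) = -2*(-⅙) = ⅓)
g(y) = 4*y/3 (g(y) = y/3 + y = 4*y/3)
g(4)*(-64) = ((4/3)*4)*(-64) = (16/3)*(-64) = -1024/3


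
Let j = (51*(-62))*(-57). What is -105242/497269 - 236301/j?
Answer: -45491116199/29874926982 ≈ -1.5227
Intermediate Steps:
j = 180234 (j = -3162*(-57) = 180234)
-105242/497269 - 236301/j = -105242/497269 - 236301/180234 = -105242*1/497269 - 236301*1/180234 = -105242/497269 - 78767/60078 = -45491116199/29874926982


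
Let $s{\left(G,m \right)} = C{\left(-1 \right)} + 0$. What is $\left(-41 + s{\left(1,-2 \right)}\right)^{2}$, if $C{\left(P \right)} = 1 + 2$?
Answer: $1444$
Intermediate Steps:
$C{\left(P \right)} = 3$
$s{\left(G,m \right)} = 3$ ($s{\left(G,m \right)} = 3 + 0 = 3$)
$\left(-41 + s{\left(1,-2 \right)}\right)^{2} = \left(-41 + 3\right)^{2} = \left(-38\right)^{2} = 1444$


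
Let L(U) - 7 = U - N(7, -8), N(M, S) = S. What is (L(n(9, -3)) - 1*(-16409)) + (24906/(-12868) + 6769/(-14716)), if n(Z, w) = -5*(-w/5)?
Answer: 777279264565/47341372 ≈ 16419.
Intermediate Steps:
n(Z, w) = w (n(Z, w) = -(-1)*w = w)
L(U) = 15 + U (L(U) = 7 + (U - 1*(-8)) = 7 + (U + 8) = 7 + (8 + U) = 15 + U)
(L(n(9, -3)) - 1*(-16409)) + (24906/(-12868) + 6769/(-14716)) = ((15 - 3) - 1*(-16409)) + (24906/(-12868) + 6769/(-14716)) = (12 + 16409) + (24906*(-1/12868) + 6769*(-1/14716)) = 16421 + (-12453/6434 - 6769/14716) = 16421 - 113405047/47341372 = 777279264565/47341372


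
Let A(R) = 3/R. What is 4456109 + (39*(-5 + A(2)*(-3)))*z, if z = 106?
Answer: 4416836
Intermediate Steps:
4456109 + (39*(-5 + A(2)*(-3)))*z = 4456109 + (39*(-5 + (3/2)*(-3)))*106 = 4456109 + (39*(-5 - 9/2))*106 = 4456109 + (39*(-19/2))*106 = 4456109 - 741/2*106 = 4456109 - 39273 = 4416836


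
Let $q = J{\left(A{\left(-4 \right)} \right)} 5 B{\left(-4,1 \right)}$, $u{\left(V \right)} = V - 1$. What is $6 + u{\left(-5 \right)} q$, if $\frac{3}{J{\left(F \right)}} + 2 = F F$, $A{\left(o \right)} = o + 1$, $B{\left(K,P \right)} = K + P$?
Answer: $\frac{312}{7} \approx 44.571$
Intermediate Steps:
$u{\left(V \right)} = -1 + V$ ($u{\left(V \right)} = V - 1 = -1 + V$)
$A{\left(o \right)} = 1 + o$
$J{\left(F \right)} = \frac{3}{-2 + F^{2}}$ ($J{\left(F \right)} = \frac{3}{-2 + F F} = \frac{3}{-2 + F^{2}}$)
$q = - \frac{45}{7}$ ($q = \frac{3}{-2 + \left(1 - 4\right)^{2}} \cdot 5 \left(-4 + 1\right) = \frac{3}{-2 + \left(-3\right)^{2}} \cdot 5 \left(-3\right) = \frac{3}{-2 + 9} \cdot 5 \left(-3\right) = \frac{3}{7} \cdot 5 \left(-3\right) = \frac{15}{7} \left(-3\right) = - \frac{45}{7} \approx -6.4286$)
$6 + u{\left(-5 \right)} q = 6 + \left(-1 - 5\right) \left(- \frac{45}{7}\right) = 6 - - \frac{270}{7} = 6 + \frac{270}{7} = \frac{312}{7}$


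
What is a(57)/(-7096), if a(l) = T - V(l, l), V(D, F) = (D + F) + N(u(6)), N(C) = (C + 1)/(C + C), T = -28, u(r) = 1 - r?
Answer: 89/4435 ≈ 0.020068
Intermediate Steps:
N(C) = (1 + C)/(2*C) (N(C) = (1 + C)/((2*C)) = (1 + C)*(1/(2*C)) = (1 + C)/(2*C))
V(D, F) = ⅖ + D + F (V(D, F) = (D + F) + (1 + (1 - 1*6))/(2*(1 - 1*6)) = (D + F) + (1 + (1 - 6))/(2*(1 - 6)) = (D + F) + (½)*(1 - 5)/(-5) = (D + F) + (½)*(-⅕)*(-4) = (D + F) + ⅖ = ⅖ + D + F)
a(l) = -142/5 - 2*l (a(l) = -28 - (⅖ + l + l) = -28 - (⅖ + 2*l) = -28 + (-⅖ - 2*l) = -142/5 - 2*l)
a(57)/(-7096) = (-142/5 - 2*57)/(-7096) = (-142/5 - 114)*(-1/7096) = -712/5*(-1/7096) = 89/4435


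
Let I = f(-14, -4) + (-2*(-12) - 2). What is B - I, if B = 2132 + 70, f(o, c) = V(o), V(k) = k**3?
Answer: 4924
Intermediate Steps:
f(o, c) = o**3
I = -2722 (I = (-14)**3 + (-2*(-12) - 2) = -2744 + (24 - 2) = -2744 + 22 = -2722)
B = 2202
B - I = 2202 - 1*(-2722) = 2202 + 2722 = 4924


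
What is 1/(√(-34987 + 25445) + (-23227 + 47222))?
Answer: 23995/575769567 - I*√9542/575769567 ≈ 4.1675e-5 - 1.6966e-7*I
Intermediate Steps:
1/(√(-34987 + 25445) + (-23227 + 47222)) = 1/(√(-9542) + 23995) = 1/(I*√9542 + 23995) = 1/(23995 + I*√9542)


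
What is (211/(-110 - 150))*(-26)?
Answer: 211/10 ≈ 21.100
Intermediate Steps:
(211/(-110 - 150))*(-26) = (211/(-260))*(-26) = (211*(-1/260))*(-26) = -211/260*(-26) = 211/10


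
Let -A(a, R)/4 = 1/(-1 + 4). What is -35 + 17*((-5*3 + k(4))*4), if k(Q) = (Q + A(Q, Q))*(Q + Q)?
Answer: 1187/3 ≈ 395.67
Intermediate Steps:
A(a, R) = -4/3 (A(a, R) = -4/(-1 + 4) = -4/3)
k(Q) = 2*Q*(-4/3 + Q) (k(Q) = (Q - 4/3)*(Q + Q) = (-4/3 + Q)*(2*Q) = 2*Q*(-4/3 + Q))
-35 + 17*((-5*3 + k(4))*4) = -35 + 17*((-5*3 + (⅔)*4*(-4 + 3*4))*4) = -35 + 17*((-15 + (⅔)*4*(-4 + 12))*4) = -35 + 17*((-15 + (⅔)*4*8)*4) = -35 + 17*((-15 + 64/3)*4) = -35 + 17*((19/3)*4) = -35 + 17*(76/3) = -35 + 1292/3 = 1187/3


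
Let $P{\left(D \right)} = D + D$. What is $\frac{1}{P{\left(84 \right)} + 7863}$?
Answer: $\frac{1}{8031} \approx 0.00012452$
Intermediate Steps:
$P{\left(D \right)} = 2 D$
$\frac{1}{P{\left(84 \right)} + 7863} = \frac{1}{2 \cdot 84 + 7863} = \frac{1}{168 + 7863} = \frac{1}{8031}$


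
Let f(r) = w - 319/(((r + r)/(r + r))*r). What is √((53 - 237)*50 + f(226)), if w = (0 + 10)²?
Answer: I*√464863694/226 ≈ 95.401*I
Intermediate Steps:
w = 100 (w = 10² = 100)
f(r) = 100 - 319/r (f(r) = 100 - 319/(((r + r)/(r + r))*r) = 100 - 319/(((2*r)/((2*r)))*r) = 100 - 319/(((2*r)*(1/(2*r)))*r) = 100 - 319/(1*r) = 100 - 319/r)
√((53 - 237)*50 + f(226)) = √((53 - 237)*50 + (100 - 319/226)) = √(-184*50 + (100 - 319*1/226)) = √(-9200 + (100 - 319/226)) = √(-9200 + 22281/226) = √(-2056919/226) = I*√464863694/226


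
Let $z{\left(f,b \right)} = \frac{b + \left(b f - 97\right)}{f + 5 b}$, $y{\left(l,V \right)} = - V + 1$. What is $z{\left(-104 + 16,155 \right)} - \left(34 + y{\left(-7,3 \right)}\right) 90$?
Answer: $- \frac{1992142}{687} \approx -2899.8$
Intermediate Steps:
$y{\left(l,V \right)} = 1 - V$
$z{\left(f,b \right)} = \frac{-97 + b + b f}{f + 5 b}$ ($z{\left(f,b \right)} = \frac{b + \left(-97 + b f\right)}{f + 5 b} = \frac{-97 + b + b f}{f + 5 b}$)
$z{\left(-104 + 16,155 \right)} - \left(34 + y{\left(-7,3 \right)}\right) 90 = \frac{-97 + 155 + 155 \left(-104 + 16\right)}{\left(-104 + 16\right) + 5 \cdot 155} - \left(34 + \left(1 - 3\right)\right) 90 = \frac{-97 + 155 + 155 \left(-88\right)}{-88 + 775} - \left(34 + \left(1 - 3\right)\right) 90 = \frac{-97 + 155 - 13640}{687} - \left(34 - 2\right) 90 = \frac{1}{687} \left(-13582\right) - 32 \cdot 90 = - \frac{13582}{687} - 2880 = - \frac{1992142}{687}$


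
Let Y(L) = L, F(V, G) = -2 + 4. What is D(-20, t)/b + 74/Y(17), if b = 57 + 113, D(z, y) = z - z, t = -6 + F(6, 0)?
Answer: 74/17 ≈ 4.3529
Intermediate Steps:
F(V, G) = 2
t = -4 (t = -6 + 2 = -4)
D(z, y) = 0
b = 170
D(-20, t)/b + 74/Y(17) = 0/170 + 74/17 = 0*(1/170) + 74*(1/17) = 0 + 74/17 = 74/17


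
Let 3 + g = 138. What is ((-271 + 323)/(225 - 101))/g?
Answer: 13/4185 ≈ 0.0031063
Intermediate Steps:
g = 135 (g = -3 + 138 = 135)
((-271 + 323)/(225 - 101))/g = ((-271 + 323)/(225 - 101))/135 = (52/124)*(1/135) = (52*(1/124))*(1/135) = (13/31)*(1/135) = 13/4185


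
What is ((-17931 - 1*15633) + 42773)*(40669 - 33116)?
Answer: 69555577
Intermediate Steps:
((-17931 - 1*15633) + 42773)*(40669 - 33116) = ((-17931 - 15633) + 42773)*7553 = (-33564 + 42773)*7553 = 9209*7553 = 69555577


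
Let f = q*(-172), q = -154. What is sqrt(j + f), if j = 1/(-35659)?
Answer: 3*sqrt(22144112189)/2743 ≈ 162.75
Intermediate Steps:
f = 26488 (f = -154*(-172) = 26488)
j = -1/35659 ≈ -2.8043e-5
sqrt(j + f) = sqrt(-1/35659 + 26488) = sqrt(944535591/35659) = 3*sqrt(22144112189)/2743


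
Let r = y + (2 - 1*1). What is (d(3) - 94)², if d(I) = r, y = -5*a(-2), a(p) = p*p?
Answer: 12769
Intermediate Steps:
a(p) = p²
y = -20 (y = -5*(-2)² = -5*4 = -20)
r = -19 (r = -20 + (2 - 1*1) = -20 + (2 - 1) = -20 + 1 = -19)
d(I) = -19
(d(3) - 94)² = (-19 - 94)² = (-113)² = 12769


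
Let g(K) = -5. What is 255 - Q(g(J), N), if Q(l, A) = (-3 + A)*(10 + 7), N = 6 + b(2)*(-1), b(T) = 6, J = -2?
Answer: 306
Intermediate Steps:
N = 0 (N = 6 + 6*(-1) = 6 - 6 = 0)
Q(l, A) = -51 + 17*A (Q(l, A) = (-3 + A)*17 = -51 + 17*A)
255 - Q(g(J), N) = 255 - (-51 + 17*0) = 255 - (-51 + 0) = 255 - 1*(-51) = 255 + 51 = 306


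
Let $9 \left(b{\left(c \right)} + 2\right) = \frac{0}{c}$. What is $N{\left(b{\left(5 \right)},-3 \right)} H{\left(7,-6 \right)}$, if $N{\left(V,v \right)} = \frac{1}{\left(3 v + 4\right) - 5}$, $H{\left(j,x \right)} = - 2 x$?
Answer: $- \frac{6}{5} \approx -1.2$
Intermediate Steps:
$b{\left(c \right)} = -2$ ($b{\left(c \right)} = -2 + \frac{0 \frac{1}{c}}{9} = -2 + \frac{1}{9} \cdot 0 = -2 + 0 = -2$)
$N{\left(V,v \right)} = \frac{1}{-1 + 3 v}$ ($N{\left(V,v \right)} = \frac{1}{\left(4 + 3 v\right) - 5} = \frac{1}{-1 + 3 v}$)
$N{\left(b{\left(5 \right)},-3 \right)} H{\left(7,-6 \right)} = \frac{\left(-2\right) \left(-6\right)}{-1 + 3 \left(-3\right)} = \frac{1}{-1 - 9} \cdot 12 = \frac{1}{-10} \cdot 12 = \left(- \frac{1}{10}\right) 12 = - \frac{6}{5}$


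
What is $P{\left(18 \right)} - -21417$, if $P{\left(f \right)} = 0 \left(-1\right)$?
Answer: $21417$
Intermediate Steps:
$P{\left(f \right)} = 0$
$P{\left(18 \right)} - -21417 = 0 - -21417 = 0 + 21417 = 21417$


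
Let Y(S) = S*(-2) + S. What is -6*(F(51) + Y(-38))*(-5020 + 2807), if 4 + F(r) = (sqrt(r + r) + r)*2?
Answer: 1805808 + 26556*sqrt(102) ≈ 2.0740e+6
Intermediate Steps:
Y(S) = -S (Y(S) = -2*S + S = -S)
F(r) = -4 + 2*r + 2*sqrt(2)*sqrt(r) (F(r) = -4 + (sqrt(r + r) + r)*2 = -4 + (sqrt(2*r) + r)*2 = -4 + (sqrt(2)*sqrt(r) + r)*2 = -4 + (r + sqrt(2)*sqrt(r))*2 = -4 + (2*r + 2*sqrt(2)*sqrt(r)) = -4 + 2*r + 2*sqrt(2)*sqrt(r))
-6*(F(51) + Y(-38))*(-5020 + 2807) = -6*((-4 + 2*51 + 2*sqrt(2)*sqrt(51)) - 1*(-38))*(-5020 + 2807) = -6*((-4 + 102 + 2*sqrt(102)) + 38)*(-2213) = -6*((98 + 2*sqrt(102)) + 38)*(-2213) = -6*(136 + 2*sqrt(102))*(-2213) = -6*(-300968 - 4426*sqrt(102)) = 1805808 + 26556*sqrt(102)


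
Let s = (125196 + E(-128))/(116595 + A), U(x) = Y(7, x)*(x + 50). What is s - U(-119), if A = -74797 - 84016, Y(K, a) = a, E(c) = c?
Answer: -173388533/21109 ≈ -8214.0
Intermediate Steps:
A = -158813
U(x) = x*(50 + x) (U(x) = x*(x + 50) = x*(50 + x))
s = -62534/21109 (s = (125196 - 128)/(116595 - 158813) = 125068/(-42218) = 125068*(-1/42218) = -62534/21109 ≈ -2.9624)
s - U(-119) = -62534/21109 - (-119)*(50 - 119) = -62534/21109 - (-119)*(-69) = -62534/21109 - 1*8211 = -62534/21109 - 8211 = -173388533/21109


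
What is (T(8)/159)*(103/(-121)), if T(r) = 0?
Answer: 0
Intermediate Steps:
(T(8)/159)*(103/(-121)) = (0/159)*(103/(-121)) = (0*(1/159))*(103*(-1/121)) = 0*(-103/121) = 0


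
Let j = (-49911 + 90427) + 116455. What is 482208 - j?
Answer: 325237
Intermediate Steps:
j = 156971 (j = 40516 + 116455 = 156971)
482208 - j = 482208 - 1*156971 = 482208 - 156971 = 325237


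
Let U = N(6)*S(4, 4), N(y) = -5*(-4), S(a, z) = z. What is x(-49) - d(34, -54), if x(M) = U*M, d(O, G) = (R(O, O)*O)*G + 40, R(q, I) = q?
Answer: 58464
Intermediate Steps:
N(y) = 20
d(O, G) = 40 + G*O² (d(O, G) = (O*O)*G + 40 = O²*G + 40 = G*O² + 40 = 40 + G*O²)
U = 80 (U = 20*4 = 80)
x(M) = 80*M
x(-49) - d(34, -54) = 80*(-49) - (40 - 54*34²) = -3920 - (40 - 54*1156) = -3920 - (40 - 62424) = -3920 - 1*(-62384) = -3920 + 62384 = 58464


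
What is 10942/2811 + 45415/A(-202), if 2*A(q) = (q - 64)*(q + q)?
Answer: 715597109/151040652 ≈ 4.7378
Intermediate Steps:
A(q) = q*(-64 + q) (A(q) = ((q - 64)*(q + q))/2 = ((-64 + q)*(2*q))/2 = (2*q*(-64 + q))/2 = q*(-64 + q))
10942/2811 + 45415/A(-202) = 10942/2811 + 45415/((-202*(-64 - 202))) = 10942*(1/2811) + 45415/((-202*(-266))) = 10942/2811 + 45415/53732 = 715597109/151040652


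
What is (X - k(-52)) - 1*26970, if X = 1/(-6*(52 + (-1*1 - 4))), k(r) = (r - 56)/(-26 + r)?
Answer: -98877109/3666 ≈ -26971.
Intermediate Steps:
k(r) = (-56 + r)/(-26 + r)
X = -1/282 (X = 1/(-6*(52 + (-1 - 4))) = 1/(-6*(52 - 5)) = 1/(-6*47) = 1/(-282) = -1/282 ≈ -0.0035461)
(X - k(-52)) - 1*26970 = (-1/282 - (-56 - 52)/(-26 - 52)) - 1*26970 = (-1/282 - (-108)/(-78)) - 26970 = (-1/282 - (-1)*(-108)/78) - 26970 = (-1/282 - 1*18/13) - 26970 = (-1/282 - 18/13) - 26970 = -5089/3666 - 26970 = -98877109/3666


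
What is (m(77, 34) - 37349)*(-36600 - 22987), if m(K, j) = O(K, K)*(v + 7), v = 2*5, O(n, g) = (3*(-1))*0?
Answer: 2225514863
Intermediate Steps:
O(n, g) = 0 (O(n, g) = -3*0 = 0)
v = 10
m(K, j) = 0 (m(K, j) = 0*(10 + 7) = 0*17 = 0)
(m(77, 34) - 37349)*(-36600 - 22987) = (0 - 37349)*(-36600 - 22987) = -37349*(-59587) = 2225514863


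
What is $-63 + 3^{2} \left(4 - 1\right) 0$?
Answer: $-63$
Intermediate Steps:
$-63 + 3^{2} \left(4 - 1\right) 0 = -63 + 9 \left(4 - 1\right) 0 = -63 + 9 \cdot 3 \cdot 0 = -63 + 9 \cdot 0 = -63 + 0 = -63$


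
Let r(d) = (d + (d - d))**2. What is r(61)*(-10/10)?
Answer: -3721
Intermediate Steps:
r(d) = d**2 (r(d) = (d + 0)**2 = d**2)
r(61)*(-10/10) = 61**2*(-10/10) = 3721*(-10*1/10) = 3721*(-1) = -3721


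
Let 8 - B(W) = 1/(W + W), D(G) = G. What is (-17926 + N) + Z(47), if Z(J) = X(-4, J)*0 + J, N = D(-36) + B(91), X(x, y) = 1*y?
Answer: -3259075/182 ≈ -17907.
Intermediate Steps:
X(x, y) = y
B(W) = 8 - 1/(2*W) (B(W) = 8 - 1/(W + W) = 8 - 1/(2*W))
N = -5097/182 (N = -36 + (8 - ½/91) = -36 + (8 - ½*1/91) = -36 + (8 - 1/182) = -36 + 1455/182 = -5097/182 ≈ -28.005)
Z(J) = J (Z(J) = J*0 + J = 0 + J = J)
(-17926 + N) + Z(47) = (-17926 - 5097/182) + 47 = -3267629/182 + 47 = -3259075/182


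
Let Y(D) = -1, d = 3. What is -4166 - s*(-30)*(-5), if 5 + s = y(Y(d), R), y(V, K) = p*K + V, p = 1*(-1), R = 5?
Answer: -2516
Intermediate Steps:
p = -1
y(V, K) = V - K (y(V, K) = -K + V = V - K)
s = -11 (s = -5 + (-1 - 1*5) = -5 + (-1 - 5) = -5 - 6 = -11)
-4166 - s*(-30)*(-5) = -4166 - (-11*(-30))*(-5) = -4166 - 330*(-5) = -4166 - 1*(-1650) = -4166 + 1650 = -2516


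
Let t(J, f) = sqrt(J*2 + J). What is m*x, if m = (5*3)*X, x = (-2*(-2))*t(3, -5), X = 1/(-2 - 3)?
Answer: -36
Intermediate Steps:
X = -1/5 (X = 1/(-5) = -1/5 ≈ -0.20000)
t(J, f) = sqrt(3)*sqrt(J) (t(J, f) = sqrt(2*J + J) = sqrt(3*J) = sqrt(3)*sqrt(J))
x = 12 (x = (-2*(-2))*(sqrt(3)*sqrt(3)) = 4*3 = 12)
m = -3 (m = (5*3)*(-1/5) = 15*(-1/5) = -3)
m*x = -3*12 = -36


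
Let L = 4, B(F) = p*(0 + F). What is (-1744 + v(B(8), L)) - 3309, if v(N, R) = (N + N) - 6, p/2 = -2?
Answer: -5123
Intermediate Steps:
p = -4 (p = 2*(-2) = -4)
B(F) = -4*F (B(F) = -4*(0 + F) = -4*F)
v(N, R) = -6 + 2*N (v(N, R) = 2*N - 6 = -6 + 2*N)
(-1744 + v(B(8), L)) - 3309 = (-1744 + (-6 + 2*(-4*8))) - 3309 = (-1744 + (-6 + 2*(-32))) - 3309 = (-1744 + (-6 - 64)) - 3309 = (-1744 - 70) - 3309 = -1814 - 3309 = -5123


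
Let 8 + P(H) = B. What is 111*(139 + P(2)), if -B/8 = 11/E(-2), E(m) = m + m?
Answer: 16983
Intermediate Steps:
E(m) = 2*m
B = 22 (B = -88/(2*(-2)) = -88/(-4) = -88*(-1)/4 = -8*(-11/4) = 22)
P(H) = 14 (P(H) = -8 + 22 = 14)
111*(139 + P(2)) = 111*(139 + 14) = 111*153 = 16983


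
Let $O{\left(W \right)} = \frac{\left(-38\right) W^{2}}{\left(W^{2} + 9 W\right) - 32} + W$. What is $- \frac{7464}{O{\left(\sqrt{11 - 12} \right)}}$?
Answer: $\frac{4679928}{965} + \frac{3090096 i}{965} \approx 4849.7 + 3202.2 i$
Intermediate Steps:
$O{\left(W \right)} = W - \frac{38 W^{2}}{-32 + W^{2} + 9 W}$ ($O{\left(W \right)} = \frac{\left(-38\right) W^{2}}{-32 + W^{2} + 9 W} + W = - \frac{38 W^{2}}{-32 + W^{2} + 9 W} + W = W - \frac{38 W^{2}}{-32 + W^{2} + 9 W}$)
$- \frac{7464}{O{\left(\sqrt{11 - 12} \right)}} = - \frac{7464}{\sqrt{11 - 12} \frac{1}{-32 + \left(\sqrt{11 - 12}\right)^{2} + 9 \sqrt{11 - 12}} \left(-32 + \left(\sqrt{11 - 12}\right)^{2} - 29 \sqrt{11 - 12}\right)} = - \frac{7464}{\sqrt{-1} \frac{1}{-32 + \left(\sqrt{-1}\right)^{2} + 9 \sqrt{-1}} \left(-32 + \left(\sqrt{-1}\right)^{2} - 29 \sqrt{-1}\right)} = - \frac{7464}{i \frac{1}{-32 + i^{2} + 9 i} \left(-32 + i^{2} - 29 i\right)} = - \frac{7464}{i \frac{1}{-32 - 1 + 9 i} \left(-32 - 1 - 29 i\right)} = - \frac{7464}{i \frac{1}{-33 + 9 i} \left(-33 - 29 i\right)} = - \frac{7464}{i \frac{-33 - 9 i}{1170} \left(-33 - 29 i\right)} = - \frac{7464}{\frac{1}{1170} i \left(-33 - 29 i\right) \left(-33 - 9 i\right)} = - 7464 \left(- \frac{i \left(-33 + 9 i\right) \left(-33 + 29 i\right)}{1930}\right) = \frac{3732 i \left(-33 + 9 i\right) \left(-33 + 29 i\right)}{965}$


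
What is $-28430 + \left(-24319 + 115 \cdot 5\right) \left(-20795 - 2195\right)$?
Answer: $545846130$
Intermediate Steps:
$-28430 + \left(-24319 + 115 \cdot 5\right) \left(-20795 - 2195\right) = -28430 + \left(-24319 + 575\right) \left(-22990\right) = -28430 - -545874560 = -28430 + 545874560 = 545846130$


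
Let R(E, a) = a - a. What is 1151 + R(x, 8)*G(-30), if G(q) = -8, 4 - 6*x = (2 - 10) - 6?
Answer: 1151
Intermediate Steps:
x = 3 (x = ⅔ - ((2 - 10) - 6)/6 = ⅔ - (-8 - 6)/6 = ⅔ - ⅙*(-14) = ⅔ + 7/3 = 3)
R(E, a) = 0
1151 + R(x, 8)*G(-30) = 1151 + 0*(-8) = 1151 + 0 = 1151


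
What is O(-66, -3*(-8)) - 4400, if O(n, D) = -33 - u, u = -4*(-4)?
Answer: -4449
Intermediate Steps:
u = 16
O(n, D) = -49 (O(n, D) = -33 - 1*16 = -33 - 16 = -49)
O(-66, -3*(-8)) - 4400 = -49 - 4400 = -4449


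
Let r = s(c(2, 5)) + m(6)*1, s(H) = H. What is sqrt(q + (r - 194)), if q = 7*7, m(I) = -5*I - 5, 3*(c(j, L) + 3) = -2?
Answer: I*sqrt(1653)/3 ≈ 13.552*I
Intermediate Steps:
c(j, L) = -11/3 (c(j, L) = -3 + (1/3)*(-2) = -3 - 2/3 = -11/3)
m(I) = -5 - 5*I
r = -116/3 (r = -11/3 + (-5 - 5*6)*1 = -11/3 + (-5 - 30)*1 = -11/3 - 35*1 = -11/3 - 35 = -116/3 ≈ -38.667)
q = 49
sqrt(q + (r - 194)) = sqrt(49 + (-116/3 - 194)) = sqrt(49 - 698/3) = sqrt(-551/3) = I*sqrt(1653)/3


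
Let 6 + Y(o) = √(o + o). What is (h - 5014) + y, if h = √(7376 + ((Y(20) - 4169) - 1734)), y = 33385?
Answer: 28371 + √(1467 + 2*√10) ≈ 28409.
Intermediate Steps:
Y(o) = -6 + √2*√o (Y(o) = -6 + √(o + o) = -6 + √(2*o) = -6 + √2*√o)
h = √(1467 + 2*√10) (h = √(7376 + (((-6 + √2*√20) - 4169) - 1734)) = √(7376 + (((-6 + √2*(2*√5)) - 4169) - 1734)) = √(7376 + (((-6 + 2*√10) - 4169) - 1734)) = √(7376 + ((-4175 + 2*√10) - 1734)) = √(7376 + (-5909 + 2*√10)) = √(1467 + 2*√10) ≈ 38.384)
(h - 5014) + y = (√(1467 + 2*√10) - 5014) + 33385 = (-5014 + √(1467 + 2*√10)) + 33385 = 28371 + √(1467 + 2*√10)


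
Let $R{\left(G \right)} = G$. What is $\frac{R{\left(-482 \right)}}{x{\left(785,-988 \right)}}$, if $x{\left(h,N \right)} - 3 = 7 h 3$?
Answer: $- \frac{241}{8244} \approx -0.029233$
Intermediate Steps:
$x{\left(h,N \right)} = 3 + 21 h$ ($x{\left(h,N \right)} = 3 + 7 h 3 = 3 + 21 h$)
$\frac{R{\left(-482 \right)}}{x{\left(785,-988 \right)}} = - \frac{482}{3 + 21 \cdot 785} = - \frac{482}{3 + 16485} = - \frac{482}{16488} = \left(-482\right) \frac{1}{16488} = - \frac{241}{8244}$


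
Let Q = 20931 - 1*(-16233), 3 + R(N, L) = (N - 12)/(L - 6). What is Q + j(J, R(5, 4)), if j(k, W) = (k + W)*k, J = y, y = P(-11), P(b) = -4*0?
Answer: 37164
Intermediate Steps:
P(b) = 0
y = 0
J = 0
R(N, L) = -3 + (-12 + N)/(-6 + L) (R(N, L) = -3 + (N - 12)/(L - 6) = -3 + (-12 + N)/(-6 + L))
j(k, W) = k*(W + k) (j(k, W) = (W + k)*k = k*(W + k))
Q = 37164 (Q = 20931 + 16233 = 37164)
Q + j(J, R(5, 4)) = 37164 + 0*((6 + 5 - 3*4)/(-6 + 4) + 0) = 37164 + 0*((6 + 5 - 12)/(-2) + 0) = 37164 + 0*(-½*(-1) + 0) = 37164 + 0*(½ + 0) = 37164 + 0*(½) = 37164 + 0 = 37164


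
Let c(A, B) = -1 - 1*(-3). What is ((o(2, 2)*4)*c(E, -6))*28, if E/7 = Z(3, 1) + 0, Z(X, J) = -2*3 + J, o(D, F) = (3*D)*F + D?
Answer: 3136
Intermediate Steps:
o(D, F) = D + 3*D*F (o(D, F) = 3*D*F + D = D + 3*D*F)
Z(X, J) = -6 + J
E = -35 (E = 7*((-6 + 1) + 0) = 7*(-5 + 0) = 7*(-5) = -35)
c(A, B) = 2 (c(A, B) = -1 + 3 = 2)
((o(2, 2)*4)*c(E, -6))*28 = (((2*(1 + 3*2))*4)*2)*28 = (((2*(1 + 6))*4)*2)*28 = (((2*7)*4)*2)*28 = ((14*4)*2)*28 = (56*2)*28 = 112*28 = 3136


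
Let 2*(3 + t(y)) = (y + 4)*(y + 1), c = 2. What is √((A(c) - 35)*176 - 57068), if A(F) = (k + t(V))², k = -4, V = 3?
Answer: 2*I*√13651 ≈ 233.68*I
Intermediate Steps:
t(y) = -3 + (1 + y)*(4 + y)/2 (t(y) = -3 + ((y + 4)*(y + 1))/2 = -3 + ((4 + y)*(1 + y))/2 = -3 + ((1 + y)*(4 + y))/2 = -3 + (1 + y)*(4 + y)/2)
A(F) = 49 (A(F) = (-4 + (-1 + (½)*3² + (5/2)*3))² = (-4 + (-1 + (½)*9 + 15/2))² = (-4 + (-1 + 9/2 + 15/2))² = (-4 + 11)² = 7² = 49)
√((A(c) - 35)*176 - 57068) = √((49 - 35)*176 - 57068) = √(14*176 - 57068) = √(2464 - 57068) = √(-54604) = 2*I*√13651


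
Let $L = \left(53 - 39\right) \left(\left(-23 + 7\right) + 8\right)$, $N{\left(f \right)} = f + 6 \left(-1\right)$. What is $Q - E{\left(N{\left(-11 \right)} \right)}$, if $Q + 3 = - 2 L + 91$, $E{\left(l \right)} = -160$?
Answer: $472$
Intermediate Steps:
$N{\left(f \right)} = -6 + f$ ($N{\left(f \right)} = f - 6 = -6 + f$)
$L = -112$ ($L = 14 \left(-16 + 8\right) = 14 \left(-8\right) = -112$)
$Q = 312$ ($Q = -3 + \left(\left(-2\right) \left(-112\right) + 91\right) = -3 + \left(224 + 91\right) = -3 + 315 = 312$)
$Q - E{\left(N{\left(-11 \right)} \right)} = 312 - -160 = 312 + 160 = 472$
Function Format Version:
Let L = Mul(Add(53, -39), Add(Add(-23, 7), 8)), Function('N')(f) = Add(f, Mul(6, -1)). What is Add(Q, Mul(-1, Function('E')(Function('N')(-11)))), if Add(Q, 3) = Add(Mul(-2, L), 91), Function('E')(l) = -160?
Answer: 472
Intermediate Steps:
Function('N')(f) = Add(-6, f) (Function('N')(f) = Add(f, -6) = Add(-6, f))
L = -112 (L = Mul(14, Add(-16, 8)) = Mul(14, -8) = -112)
Q = 312 (Q = Add(-3, Add(Mul(-2, -112), 91)) = Add(-3, Add(224, 91)) = Add(-3, 315) = 312)
Add(Q, Mul(-1, Function('E')(Function('N')(-11)))) = Add(312, Mul(-1, -160)) = Add(312, 160) = 472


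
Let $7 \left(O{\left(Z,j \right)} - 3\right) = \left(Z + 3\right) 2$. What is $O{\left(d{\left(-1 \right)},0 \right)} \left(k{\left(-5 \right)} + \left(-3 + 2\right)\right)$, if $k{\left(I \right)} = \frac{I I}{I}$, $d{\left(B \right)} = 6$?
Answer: $- \frac{234}{7} \approx -33.429$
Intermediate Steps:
$k{\left(I \right)} = I$ ($k{\left(I \right)} = \frac{I^{2}}{I} = I$)
$O{\left(Z,j \right)} = \frac{27}{7} + \frac{2 Z}{7}$ ($O{\left(Z,j \right)} = 3 + \frac{\left(Z + 3\right) 2}{7} = 3 + \frac{\left(3 + Z\right) 2}{7} = 3 + \frac{6 + 2 Z}{7} = 3 + \left(\frac{6}{7} + \frac{2 Z}{7}\right) = \frac{27}{7} + \frac{2 Z}{7}$)
$O{\left(d{\left(-1 \right)},0 \right)} \left(k{\left(-5 \right)} + \left(-3 + 2\right)\right) = \left(\frac{27}{7} + \frac{2}{7} \cdot 6\right) \left(-5 + \left(-3 + 2\right)\right) = \left(\frac{27}{7} + \frac{12}{7}\right) \left(-5 - 1\right) = \frac{39}{7} \left(-6\right) = - \frac{234}{7}$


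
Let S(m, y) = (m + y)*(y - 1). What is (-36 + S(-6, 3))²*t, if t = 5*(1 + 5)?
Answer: 52920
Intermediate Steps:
S(m, y) = (-1 + y)*(m + y) (S(m, y) = (m + y)*(-1 + y) = (-1 + y)*(m + y))
t = 30 (t = 5*6 = 30)
(-36 + S(-6, 3))²*t = (-36 + (3² - 1*(-6) - 1*3 - 6*3))²*30 = (-36 + (9 + 6 - 3 - 18))²*30 = (-36 - 6)²*30 = (-42)²*30 = 1764*30 = 52920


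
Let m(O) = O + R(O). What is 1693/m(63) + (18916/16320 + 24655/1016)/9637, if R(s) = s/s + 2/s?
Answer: 266327853854401/10071905474640 ≈ 26.443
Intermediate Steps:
R(s) = 1 + 2/s
m(O) = O + (2 + O)/O
1693/m(63) + (18916/16320 + 24655/1016)/9637 = 1693/(1 + 63 + 2/63) + (18916/16320 + 24655/1016)/9637 = 1693/(1 + 63 + 2*(1/63)) + (18916*(1/16320) + 24655*(1/1016))*(1/9637) = 1693/(1 + 63 + 2/63) + (4729/4080 + 24655/1016)*(1/9637) = 1693/(4034/63) + (13174633/518160)*(1/9637) = 1693*(63/4034) + 13174633/4993507920 = 106659/4034 + 13174633/4993507920 = 266327853854401/10071905474640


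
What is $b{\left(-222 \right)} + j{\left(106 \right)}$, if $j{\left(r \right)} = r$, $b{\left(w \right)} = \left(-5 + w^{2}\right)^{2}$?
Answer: $2428419947$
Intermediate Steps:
$b{\left(-222 \right)} + j{\left(106 \right)} = \left(-5 + \left(-222\right)^{2}\right)^{2} + 106 = \left(-5 + 49284\right)^{2} + 106 = 49279^{2} + 106 = 2428419841 + 106 = 2428419947$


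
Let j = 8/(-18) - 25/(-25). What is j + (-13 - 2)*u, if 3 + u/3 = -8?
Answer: 4460/9 ≈ 495.56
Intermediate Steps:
u = -33 (u = -9 + 3*(-8) = -9 - 24 = -33)
j = 5/9 (j = 8*(-1/18) - 25*(-1/25) = -4/9 + 1 = 5/9 ≈ 0.55556)
j + (-13 - 2)*u = 5/9 + (-13 - 2)*(-33) = 5/9 - 15*(-33) = 5/9 + 495 = 4460/9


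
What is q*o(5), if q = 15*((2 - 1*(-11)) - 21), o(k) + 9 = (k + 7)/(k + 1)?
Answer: 840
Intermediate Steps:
o(k) = -9 + (7 + k)/(1 + k) (o(k) = -9 + (k + 7)/(k + 1) = -9 + (7 + k)/(1 + k))
q = -120 (q = 15*((2 + 11) - 21) = 15*(13 - 21) = 15*(-8) = -120)
q*o(5) = -240*(-1 - 4*5)/(1 + 5) = -240*(-1 - 20)/6 = -240*(-21)/6 = -120*(-7) = 840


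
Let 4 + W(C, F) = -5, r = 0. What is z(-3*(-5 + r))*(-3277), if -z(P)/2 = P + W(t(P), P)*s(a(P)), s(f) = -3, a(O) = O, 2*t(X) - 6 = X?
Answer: 275268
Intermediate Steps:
t(X) = 3 + X/2
W(C, F) = -9 (W(C, F) = -4 - 5 = -9)
z(P) = -54 - 2*P (z(P) = -2*(P - 9*(-3)) = -2*(P + 27) = -2*(27 + P) = -54 - 2*P)
z(-3*(-5 + r))*(-3277) = (-54 - (-6)*(-5 + 0))*(-3277) = (-54 - (-6)*(-5))*(-3277) = (-54 - 2*15)*(-3277) = (-54 - 30)*(-3277) = -84*(-3277) = 275268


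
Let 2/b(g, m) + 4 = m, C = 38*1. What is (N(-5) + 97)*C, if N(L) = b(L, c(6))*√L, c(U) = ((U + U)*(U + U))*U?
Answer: 3686 + 19*I*√5/215 ≈ 3686.0 + 0.19761*I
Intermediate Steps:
C = 38
c(U) = 4*U³ (c(U) = ((2*U)*(2*U))*U = (4*U²)*U = 4*U³)
b(g, m) = 2/(-4 + m)
N(L) = √L/430 (N(L) = (2/(-4 + 4*6³))*√L = (2/(-4 + 4*216))*√L = (2/(-4 + 864))*√L = (2/860)*√L = (2*(1/860))*√L = √L/430)
(N(-5) + 97)*C = (√(-5)/430 + 97)*38 = ((I*√5)/430 + 97)*38 = (I*√5/430 + 97)*38 = (97 + I*√5/430)*38 = 3686 + 19*I*√5/215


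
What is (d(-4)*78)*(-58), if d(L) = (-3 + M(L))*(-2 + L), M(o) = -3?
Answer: -162864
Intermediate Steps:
d(L) = 12 - 6*L (d(L) = (-3 - 3)*(-2 + L) = -6*(-2 + L) = 12 - 6*L)
(d(-4)*78)*(-58) = ((12 - 6*(-4))*78)*(-58) = ((12 + 24)*78)*(-58) = (36*78)*(-58) = 2808*(-58) = -162864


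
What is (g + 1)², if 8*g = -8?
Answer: 0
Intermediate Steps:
g = -1 (g = (⅛)*(-8) = -1)
(g + 1)² = (-1 + 1)² = 0² = 0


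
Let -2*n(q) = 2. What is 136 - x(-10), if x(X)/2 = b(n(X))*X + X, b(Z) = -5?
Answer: 56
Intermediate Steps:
n(q) = -1 (n(q) = -1/2*2 = -1)
x(X) = -8*X (x(X) = 2*(-5*X + X) = 2*(-4*X) = -8*X)
136 - x(-10) = 136 - (-8)*(-10) = 136 - 1*80 = 136 - 80 = 56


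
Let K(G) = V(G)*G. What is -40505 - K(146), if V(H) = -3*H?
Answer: 23443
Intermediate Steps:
K(G) = -3*G**2 (K(G) = (-3*G)*G = -3*G**2)
-40505 - K(146) = -40505 - (-3)*146**2 = -40505 - (-3)*21316 = -40505 - 1*(-63948) = -40505 + 63948 = 23443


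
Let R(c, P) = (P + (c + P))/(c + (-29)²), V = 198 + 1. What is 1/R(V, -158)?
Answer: -80/9 ≈ -8.8889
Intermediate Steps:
V = 199
R(c, P) = (c + 2*P)/(841 + c) (R(c, P) = (P + (P + c))/(c + 841) = (c + 2*P)/(841 + c))
1/R(V, -158) = 1/((199 + 2*(-158))/(841 + 199)) = 1/((199 - 316)/1040) = 1/((1/1040)*(-117)) = 1/(-9/80) = -80/9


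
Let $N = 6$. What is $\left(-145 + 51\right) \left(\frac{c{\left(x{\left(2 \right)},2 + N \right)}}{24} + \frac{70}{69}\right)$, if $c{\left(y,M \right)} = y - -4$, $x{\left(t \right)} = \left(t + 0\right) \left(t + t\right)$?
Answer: $- \frac{9823}{69} \approx -142.36$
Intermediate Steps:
$x{\left(t \right)} = 2 t^{2}$ ($x{\left(t \right)} = t 2 t = 2 t^{2}$)
$c{\left(y,M \right)} = 4 + y$ ($c{\left(y,M \right)} = y + 4 = 4 + y$)
$\left(-145 + 51\right) \left(\frac{c{\left(x{\left(2 \right)},2 + N \right)}}{24} + \frac{70}{69}\right) = \left(-145 + 51\right) \left(\frac{4 + 2 \cdot 2^{2}}{24} + \frac{70}{69}\right) = - 94 \left(\left(4 + 2 \cdot 4\right) \frac{1}{24} + 70 \cdot \frac{1}{69}\right) = - 94 \left(\left(4 + 8\right) \frac{1}{24} + \frac{70}{69}\right) = - 94 \left(12 \cdot \frac{1}{24} + \frac{70}{69}\right) = - 94 \left(\frac{1}{2} + \frac{70}{69}\right) = \left(-94\right) \frac{209}{138} = - \frac{9823}{69}$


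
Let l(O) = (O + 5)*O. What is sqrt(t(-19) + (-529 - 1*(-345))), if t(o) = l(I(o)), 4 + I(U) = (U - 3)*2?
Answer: 2*sqrt(470) ≈ 43.359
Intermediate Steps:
I(U) = -10 + 2*U (I(U) = -4 + (U - 3)*2 = -4 + (-3 + U)*2 = -4 + (-6 + 2*U) = -10 + 2*U)
l(O) = O*(5 + O) (l(O) = (5 + O)*O = O*(5 + O))
t(o) = (-10 + 2*o)*(-5 + 2*o) (t(o) = (-10 + 2*o)*(5 + (-10 + 2*o)) = (-10 + 2*o)*(-5 + 2*o))
sqrt(t(-19) + (-529 - 1*(-345))) = sqrt(2*(-5 - 19)*(-5 + 2*(-19)) + (-529 - 1*(-345))) = sqrt(2*(-24)*(-5 - 38) + (-529 + 345)) = sqrt(2*(-24)*(-43) - 184) = sqrt(2064 - 184) = sqrt(1880) = 2*sqrt(470)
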